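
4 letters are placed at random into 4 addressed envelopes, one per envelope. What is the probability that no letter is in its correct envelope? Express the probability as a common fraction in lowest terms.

3/8

There are 4! = 24 assignments.
By inclusion-exclusion, assignments with no fixed points: C(4,0)·4! − C(4,1)·3! + C(4,2)·2! − C(4,3)·1! + C(4,4)·0! = 9.
Probability = 9/24 = 3/8.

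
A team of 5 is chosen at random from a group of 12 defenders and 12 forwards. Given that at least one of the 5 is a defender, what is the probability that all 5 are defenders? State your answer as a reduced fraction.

3/158

Work in counts. Selections with at least one defender: C(24,5) − C(12,5) = 42504 − 792 = 41712.
Of those, selections where all 5 are defenders: C(12,5) = 792.
Conditional probability = 792/41712 = 3/158.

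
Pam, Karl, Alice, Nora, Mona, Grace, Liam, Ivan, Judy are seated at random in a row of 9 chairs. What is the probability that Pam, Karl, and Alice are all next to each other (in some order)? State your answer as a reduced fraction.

1/12

There are 9! = 362880 arrangements.
Treat the three as one block: 7! placements × 3! orders within the block = 5040·6 = 30240.
Probability = 30240/362880 = 1/12.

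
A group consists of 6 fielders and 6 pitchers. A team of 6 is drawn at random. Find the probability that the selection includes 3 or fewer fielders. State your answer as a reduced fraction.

331/462

Total selections: C(12,6) = 924.
Count the complement (more than 3 fielders): C(6,4)·C(6,2) + C(6,5)·C(6,1) + C(6,6)·C(6,0) = 225 + 36 + 1 = 262.
Probability = 1 − 262/924 = 662/924 = 331/462.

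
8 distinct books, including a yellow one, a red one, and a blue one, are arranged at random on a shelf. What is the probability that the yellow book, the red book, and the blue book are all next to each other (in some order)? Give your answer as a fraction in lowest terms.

3/28

There are 8! = 40320 arrangements.
Treat the three as one block: 6! placements × 3! orders within the block = 720·6 = 4320.
Probability = 4320/40320 = 3/28.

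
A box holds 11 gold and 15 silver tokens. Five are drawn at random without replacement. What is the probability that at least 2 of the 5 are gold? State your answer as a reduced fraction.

167/230

There are C(26,5) = 65780 ways to choose the 5.
Count the complement (fewer than 2 gold): C(11,0)·C(15,5) + C(11,1)·C(15,4) = 3003 + 15015 = 18018.
Probability = 1 − 18018/65780 = 47762/65780 = 167/230.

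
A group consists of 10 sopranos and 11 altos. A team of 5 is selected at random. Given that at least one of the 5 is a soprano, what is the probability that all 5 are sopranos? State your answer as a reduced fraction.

12/947

Work in counts. Selections with at least one soprano: C(21,5) − C(11,5) = 20349 − 462 = 19887.
Of those, selections where all 5 are sopranos: C(10,5) = 252.
Conditional probability = 252/19887 = 12/947.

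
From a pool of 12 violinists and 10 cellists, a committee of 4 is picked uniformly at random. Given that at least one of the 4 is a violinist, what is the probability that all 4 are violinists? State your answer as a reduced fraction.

99/1421

Work in counts. Selections with at least one violinist: C(22,4) − C(10,4) = 7315 − 210 = 7105.
Of those, selections where all 4 are violinists: C(12,4) = 495.
Conditional probability = 495/7105 = 99/1421.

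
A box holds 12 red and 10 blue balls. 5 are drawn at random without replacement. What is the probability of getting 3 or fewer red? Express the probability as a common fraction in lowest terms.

There are C(22,5) = 26334 ways to choose the 5.
Count the complement (more than 3 red): C(12,4)·C(10,1) + C(12,5)·C(10,0) = 4950 + 792 = 5742.
Probability = 1 − 5742/26334 = 20592/26334 = 104/133.

104/133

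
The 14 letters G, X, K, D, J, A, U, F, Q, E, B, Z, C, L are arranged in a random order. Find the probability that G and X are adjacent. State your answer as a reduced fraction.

1/7

There are 14! = 87178291200 arrangements.
Treat G and X as a block: 13! arrangements of the blocks × 2 orders within the block = 2·6227020800 = 12454041600.
Probability = 12454041600/87178291200 = 1/7.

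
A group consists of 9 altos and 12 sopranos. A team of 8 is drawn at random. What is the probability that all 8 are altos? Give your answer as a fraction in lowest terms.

There are C(21,8) = 203490 possible selections.
Selections with all altos: C(9,8) = 9.
Probability = 9/203490 = 1/22610.

1/22610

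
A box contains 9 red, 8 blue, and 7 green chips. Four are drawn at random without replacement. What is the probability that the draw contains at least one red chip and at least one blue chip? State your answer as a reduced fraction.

178/253

There are C(24,4) = 10626 possible draws.
By inclusion-exclusion on the complements, draws missing all red or all blue: C(15,4) + C(16,4) − C(7,4) = 1365 + 1820 − 35 = 3150.
So draws with at least one of each: 10626 − 3150 = 7476, probability 7476/10626 = 178/253.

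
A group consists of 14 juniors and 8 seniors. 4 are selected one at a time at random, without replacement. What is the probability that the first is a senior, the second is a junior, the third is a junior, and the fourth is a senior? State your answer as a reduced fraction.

182/3135

Multiply the conditional probabilities at each draw: 8/22 · 14/21 · 13/20 · 7/19 = 10192/175560 = 182/3135.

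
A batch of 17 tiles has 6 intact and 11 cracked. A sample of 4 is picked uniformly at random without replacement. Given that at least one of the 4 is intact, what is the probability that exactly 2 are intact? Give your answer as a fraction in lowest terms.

33/82

Work in counts. Selections with at least one intact: C(17,4) − C(11,4) = 2380 − 330 = 2050.
Of those, selections where exactly 2 are intact: C(6,2)·C(11,2) = 15·55 = 825.
Conditional probability = 825/2050 = 33/82.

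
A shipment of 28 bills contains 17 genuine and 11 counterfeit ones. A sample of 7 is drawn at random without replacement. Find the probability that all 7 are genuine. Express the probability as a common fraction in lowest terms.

There are C(28,7) = 1184040 possible selections.
Selections with all genuine: C(17,7) = 19448.
Probability = 19448/1184040 = 17/1035.

17/1035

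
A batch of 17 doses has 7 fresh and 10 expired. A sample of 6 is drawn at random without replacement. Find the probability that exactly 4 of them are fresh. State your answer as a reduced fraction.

There are C(17,6) = 12376 ways to choose 6 from 17.
Selections with exactly 4 fresh: choose 4 of the 7 fresh and 2 of the 10 expired, C(7,4)·C(10,2) = 35·45 = 1575.
Probability = 1575/12376 = 225/1768.

225/1768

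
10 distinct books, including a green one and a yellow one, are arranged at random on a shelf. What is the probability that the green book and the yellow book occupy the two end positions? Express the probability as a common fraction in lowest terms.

There are 10! = 3628800 arrangements.
Place the green book and the yellow book at the ends in 2 ways, arrange the remaining 8 in 8! = 40320 ways: 2·40320 = 80640.
Probability = 80640/3628800 = 1/45.

1/45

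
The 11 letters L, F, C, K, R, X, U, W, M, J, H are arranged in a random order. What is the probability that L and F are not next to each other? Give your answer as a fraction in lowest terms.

There are 11! = 39916800 arrangements.
Arrangements with L and F adjacent: 2·10! = 7257600.
So not adjacent: 39916800 − 7257600 = 32659200, probability 32659200/39916800 = 9/11.

9/11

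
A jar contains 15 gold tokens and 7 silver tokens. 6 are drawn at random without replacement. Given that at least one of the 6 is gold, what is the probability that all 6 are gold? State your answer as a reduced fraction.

Work in counts. Selections with at least one gold: C(22,6) − C(7,6) = 74613 − 7 = 74606.
Of those, selections where all 6 are gold: C(15,6) = 5005.
Conditional probability = 5005/74606 = 715/10658.

715/10658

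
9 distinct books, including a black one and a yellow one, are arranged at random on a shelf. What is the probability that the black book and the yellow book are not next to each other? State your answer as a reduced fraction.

There are 9! = 362880 arrangements.
Arrangements with the black book and the yellow book adjacent: 2·8! = 80640.
So not adjacent: 362880 − 80640 = 282240, probability 282240/362880 = 7/9.

7/9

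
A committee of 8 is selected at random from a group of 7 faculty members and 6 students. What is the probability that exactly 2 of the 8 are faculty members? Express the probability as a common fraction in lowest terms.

7/429

Total number of selections: C(13,8) = 1287.
Selections with exactly 2 faculty members: choose 2 of the 7 faculty members and 6 of the 6 students, C(7,2)·C(6,6) = 21·1 = 21.
Probability = 21/1287 = 7/429.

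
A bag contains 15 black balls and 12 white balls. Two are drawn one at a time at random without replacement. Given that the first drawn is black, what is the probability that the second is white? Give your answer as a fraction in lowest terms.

After removing one black, 26 remain: 14 black and 12 white.
So the probability the next is white is 12/26 = 6/13.

6/13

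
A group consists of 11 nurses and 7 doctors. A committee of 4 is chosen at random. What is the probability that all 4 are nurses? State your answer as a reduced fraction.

There are C(18,4) = 3060 possible selections.
Selections with all nurses: C(11,4) = 330.
Probability = 330/3060 = 11/102.

11/102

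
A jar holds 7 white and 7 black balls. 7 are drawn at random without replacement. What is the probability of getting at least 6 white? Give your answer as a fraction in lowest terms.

25/1716

There are C(14,7) = 3432 ways to choose the 7.
Favorable selections (at least 6 white): C(7,6)·C(7,1) + C(7,7)·C(7,0) = 49 + 1 = 50.
Probability = 50/3432 = 25/1716.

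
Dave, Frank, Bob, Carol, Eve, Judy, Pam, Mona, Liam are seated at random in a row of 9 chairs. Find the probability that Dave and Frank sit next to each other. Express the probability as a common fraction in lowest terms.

There are 9! = 362880 arrangements.
Treat Dave and Frank as a block: 8! arrangements of the blocks × 2 orders within the block = 2·40320 = 80640.
Probability = 80640/362880 = 2/9.

2/9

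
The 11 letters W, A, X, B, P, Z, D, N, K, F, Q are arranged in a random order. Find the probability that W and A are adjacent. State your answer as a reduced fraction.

2/11

There are 11! = 39916800 arrangements.
Treat W and A as a block: 10! arrangements of the blocks × 2 orders within the block = 2·3628800 = 7257600.
Probability = 7257600/39916800 = 2/11.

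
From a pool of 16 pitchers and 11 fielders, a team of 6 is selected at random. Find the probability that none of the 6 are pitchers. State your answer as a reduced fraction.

7/4485

There are C(27,6) = 296010 possible selections.
Selections with no pitchers (all fielders): C(11,6) = 462.
Probability = 462/296010 = 7/4485.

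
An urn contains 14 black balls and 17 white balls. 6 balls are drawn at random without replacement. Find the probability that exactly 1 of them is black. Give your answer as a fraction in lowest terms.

952/8091

Total number of selections: C(31,6) = 736281.
Selections with exactly 1 black: choose 1 of the 14 black and 5 of the 17 white, C(14,1)·C(17,5) = 14·6188 = 86632.
Probability = 86632/736281 = 952/8091.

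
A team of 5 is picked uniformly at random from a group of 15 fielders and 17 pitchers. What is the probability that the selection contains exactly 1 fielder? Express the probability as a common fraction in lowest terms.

1275/7192

There are C(32,5) = 201376 ways to choose 5 from 32.
Selections with exactly 1 fielder: choose 1 of the 15 fielders and 4 of the 17 pitchers, C(15,1)·C(17,4) = 15·2380 = 35700.
Probability = 35700/201376 = 1275/7192.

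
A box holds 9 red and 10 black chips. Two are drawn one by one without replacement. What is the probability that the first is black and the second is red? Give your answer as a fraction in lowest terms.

Multiply the conditional probabilities at each draw: 10/19 · 9/18 = 90/342 = 5/19.

5/19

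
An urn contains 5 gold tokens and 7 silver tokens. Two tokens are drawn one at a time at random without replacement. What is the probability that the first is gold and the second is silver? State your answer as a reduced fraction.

35/132

Multiply the conditional probabilities at each draw: 5/12 · 7/11 = 35/132.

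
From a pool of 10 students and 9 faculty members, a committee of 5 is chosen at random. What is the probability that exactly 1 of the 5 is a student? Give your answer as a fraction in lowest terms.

35/323

There are C(19,5) = 11628 ways to choose 5 from 19.
Selections with exactly 1 student: choose 1 of the 10 students and 4 of the 9 faculty members, C(10,1)·C(9,4) = 10·126 = 1260.
Probability = 1260/11628 = 35/323.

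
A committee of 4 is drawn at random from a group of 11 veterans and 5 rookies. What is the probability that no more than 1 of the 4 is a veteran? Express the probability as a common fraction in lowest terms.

There are C(16,4) = 1820 ways to choose the 4.
Favorable selections (no more than 1 veteran): C(11,0)·C(5,4) + C(11,1)·C(5,3) = 5 + 110 = 115.
Probability = 115/1820 = 23/364.

23/364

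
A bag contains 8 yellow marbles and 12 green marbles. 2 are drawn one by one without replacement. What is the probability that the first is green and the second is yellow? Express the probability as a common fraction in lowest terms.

24/95

Multiply the conditional probabilities at each draw: 12/20 · 8/19 = 96/380 = 24/95.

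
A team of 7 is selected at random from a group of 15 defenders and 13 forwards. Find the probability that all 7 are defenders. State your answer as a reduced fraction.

There are C(28,7) = 1184040 possible selections.
Selections with all defenders: C(15,7) = 6435.
Probability = 6435/1184040 = 1/184.

1/184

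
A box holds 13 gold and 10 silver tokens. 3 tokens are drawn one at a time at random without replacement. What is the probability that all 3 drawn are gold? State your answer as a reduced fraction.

Multiply the conditional probabilities at each draw: 13/23 · 12/22 · 11/21 = 1716/10626 = 26/161.

26/161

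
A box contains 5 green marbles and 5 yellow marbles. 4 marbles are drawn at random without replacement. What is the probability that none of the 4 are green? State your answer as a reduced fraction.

1/42

There are C(10,4) = 210 possible selections.
Selections with no green (all yellow): C(5,4) = 5.
Probability = 5/210 = 1/42.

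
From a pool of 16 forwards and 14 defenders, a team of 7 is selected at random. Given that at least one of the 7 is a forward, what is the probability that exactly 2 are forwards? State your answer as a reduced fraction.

Work in counts. Selections with at least one forward: C(30,7) − C(14,7) = 2035800 − 3432 = 2032368.
Of those, selections where exactly 2 are forwards: C(16,2)·C(14,5) = 120·2002 = 240240.
Conditional probability = 240240/2032368 = 385/3257.

385/3257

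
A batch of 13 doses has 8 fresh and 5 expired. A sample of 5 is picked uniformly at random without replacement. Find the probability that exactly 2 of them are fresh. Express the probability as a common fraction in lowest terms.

There are C(13,5) = 1287 ways to choose 5 from 13.
Selections with exactly 2 fresh: choose 2 of the 8 fresh and 3 of the 5 expired, C(8,2)·C(5,3) = 28·10 = 280.
Probability = 280/1287.

280/1287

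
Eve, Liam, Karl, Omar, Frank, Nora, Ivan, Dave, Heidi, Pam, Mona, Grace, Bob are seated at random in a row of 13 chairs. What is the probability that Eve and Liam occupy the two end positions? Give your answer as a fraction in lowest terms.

1/78

There are 13! = 6227020800 arrangements.
Place Eve and Liam at the ends in 2 ways, arrange the remaining 11 in 11! = 39916800 ways: 2·39916800 = 79833600.
Probability = 79833600/6227020800 = 1/78.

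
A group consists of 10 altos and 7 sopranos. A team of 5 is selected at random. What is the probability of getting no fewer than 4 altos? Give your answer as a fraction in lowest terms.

123/442

Total selections: C(17,5) = 6188.
Favorable selections (no fewer than 4 altos): C(10,4)·C(7,1) + C(10,5)·C(7,0) = 1470 + 252 = 1722.
Probability = 1722/6188 = 123/442.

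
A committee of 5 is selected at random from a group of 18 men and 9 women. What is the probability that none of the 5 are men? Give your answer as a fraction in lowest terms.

7/4485

There are C(27,5) = 80730 possible selections.
Selections with no men (all women): C(9,5) = 126.
Probability = 126/80730 = 7/4485.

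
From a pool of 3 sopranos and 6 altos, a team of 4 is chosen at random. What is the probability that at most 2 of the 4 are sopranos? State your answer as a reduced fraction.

20/21

Total selections: C(9,4) = 126.
The complement is exactly 3 sopranos: C(3,3)·C(6,1) = 6.
Probability = 1 − 6/126 = 120/126 = 20/21.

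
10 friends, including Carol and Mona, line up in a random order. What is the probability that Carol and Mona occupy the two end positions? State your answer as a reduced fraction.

1/45

There are 10! = 3628800 arrangements.
Place Carol and Mona at the ends in 2 ways, arrange the remaining 8 in 8! = 40320 ways: 2·40320 = 80640.
Probability = 80640/3628800 = 1/45.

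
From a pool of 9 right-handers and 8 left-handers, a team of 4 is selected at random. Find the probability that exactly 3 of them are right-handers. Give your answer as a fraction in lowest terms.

Total number of selections: C(17,4) = 2380.
Selections with exactly 3 right-handers: choose 3 of the 9 right-handers and 1 of the 8 left-handers, C(9,3)·C(8,1) = 84·8 = 672.
Probability = 672/2380 = 24/85.

24/85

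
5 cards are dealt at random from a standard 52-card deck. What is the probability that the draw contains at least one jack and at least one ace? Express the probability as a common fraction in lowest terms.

There are C(52,5) = 2598960 possible draws.
By inclusion-exclusion on the complements, draws missing all jacks or all aces: C(48,5) + C(48,5) − C(44,5) = 1712304 + 1712304 − 1086008 = 2338600.
So draws with at least one of each: 2598960 − 2338600 = 260360, probability 260360/2598960 = 6509/64974.

6509/64974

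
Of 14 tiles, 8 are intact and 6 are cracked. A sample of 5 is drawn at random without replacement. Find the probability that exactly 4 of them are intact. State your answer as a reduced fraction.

30/143

Total number of selections: C(14,5) = 2002.
Selections with exactly 4 intact: choose 4 of the 8 intact and 1 of the 6 cracked, C(8,4)·C(6,1) = 70·6 = 420.
Probability = 420/2002 = 30/143.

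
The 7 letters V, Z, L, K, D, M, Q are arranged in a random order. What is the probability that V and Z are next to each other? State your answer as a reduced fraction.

2/7

There are 7! = 5040 arrangements.
Treat V and Z as a block: 6! arrangements of the blocks × 2 orders within the block = 2·720 = 1440.
Probability = 1440/5040 = 2/7.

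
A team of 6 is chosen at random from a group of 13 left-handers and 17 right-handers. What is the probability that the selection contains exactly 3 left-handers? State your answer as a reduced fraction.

2992/9135

The sample space is all 6-subsets of the 30: C(30,6) = 593775.
Selections with exactly 3 left-handers: choose 3 of the 13 left-handers and 3 of the 17 right-handers, C(13,3)·C(17,3) = 286·680 = 194480.
Probability = 194480/593775 = 2992/9135.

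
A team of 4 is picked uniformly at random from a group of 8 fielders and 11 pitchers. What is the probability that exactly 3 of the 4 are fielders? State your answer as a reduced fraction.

154/969

Total number of selections: C(19,4) = 3876.
Selections with exactly 3 fielders: choose 3 of the 8 fielders and 1 of the 11 pitchers, C(8,3)·C(11,1) = 56·11 = 616.
Probability = 616/3876 = 154/969.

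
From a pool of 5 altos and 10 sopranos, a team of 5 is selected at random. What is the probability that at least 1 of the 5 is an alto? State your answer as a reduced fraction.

Total selections: C(15,5) = 3003.
The complement is all 5 are sopranos: C(10,5) = 252.
Probability = 1 − 252/3003 = 2751/3003 = 131/143.

131/143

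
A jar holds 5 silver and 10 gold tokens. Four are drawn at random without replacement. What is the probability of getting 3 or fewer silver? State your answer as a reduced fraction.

272/273

Total selections: C(15,4) = 1365.
The complement is exactly 4 silver: C(5,4)·C(10,0) = 5.
Probability = 1 − 5/1365 = 1360/1365 = 272/273.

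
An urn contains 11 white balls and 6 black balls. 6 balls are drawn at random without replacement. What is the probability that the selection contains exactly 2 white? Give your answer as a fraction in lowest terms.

Total number of selections: C(17,6) = 12376.
Selections with exactly 2 white: choose 2 of the 11 white and 4 of the 6 black, C(11,2)·C(6,4) = 55·15 = 825.
Probability = 825/12376.

825/12376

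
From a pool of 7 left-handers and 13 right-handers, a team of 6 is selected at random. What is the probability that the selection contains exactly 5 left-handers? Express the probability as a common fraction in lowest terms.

Total number of selections: C(20,6) = 38760.
Selections with exactly 5 left-handers: choose 5 of the 7 left-handers and 1 of the 13 right-handers, C(7,5)·C(13,1) = 21·13 = 273.
Probability = 273/38760 = 91/12920.

91/12920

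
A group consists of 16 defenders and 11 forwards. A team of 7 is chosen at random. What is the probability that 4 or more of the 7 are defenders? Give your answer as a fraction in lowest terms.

746/1035

There are C(27,7) = 888030 ways to choose the 7.
Favorable selections (4 or more defenders): C(16,4)·C(11,3) + C(16,5)·C(11,2) + C(16,6)·C(11,1) + C(16,7)·C(11,0) = 300300 + 240240 + 88088 + 11440 = 640068.
Probability = 640068/888030 = 746/1035.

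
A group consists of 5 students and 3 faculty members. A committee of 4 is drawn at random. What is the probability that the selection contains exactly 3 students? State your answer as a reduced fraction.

3/7

The sample space is all 4-subsets of the 8: C(8,4) = 70.
Selections with exactly 3 students: choose 3 of the 5 students and 1 of the 3 faculty members, C(5,3)·C(3,1) = 10·3 = 30.
Probability = 30/70 = 3/7.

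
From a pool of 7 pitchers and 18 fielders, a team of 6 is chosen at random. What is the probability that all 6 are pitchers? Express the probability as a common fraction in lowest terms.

There are C(25,6) = 177100 possible selections.
Selections with all pitchers: C(7,6) = 7.
Probability = 7/177100 = 1/25300.

1/25300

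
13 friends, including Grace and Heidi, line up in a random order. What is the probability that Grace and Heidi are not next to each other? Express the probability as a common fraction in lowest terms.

11/13

There are 13! = 6227020800 arrangements.
Arrangements with Grace and Heidi adjacent: 2·12! = 958003200.
So not adjacent: 6227020800 − 958003200 = 5269017600, probability 5269017600/6227020800 = 11/13.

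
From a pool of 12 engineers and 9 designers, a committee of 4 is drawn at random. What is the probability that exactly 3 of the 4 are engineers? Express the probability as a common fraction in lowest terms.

44/133

Total number of selections: C(21,4) = 5985.
Selections with exactly 3 engineers: choose 3 of the 12 engineers and 1 of the 9 designers, C(12,3)·C(9,1) = 220·9 = 1980.
Probability = 1980/5985 = 44/133.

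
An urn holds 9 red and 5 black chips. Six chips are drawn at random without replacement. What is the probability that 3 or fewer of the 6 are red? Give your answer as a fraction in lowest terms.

There are C(14,6) = 3003 ways to choose the 6.
Favorable selections (3 or fewer red): C(9,1)·C(5,5) + C(9,2)·C(5,4) + C(9,3)·C(5,3) = 9 + 180 + 840 = 1029.
Probability = 1029/3003 = 49/143.

49/143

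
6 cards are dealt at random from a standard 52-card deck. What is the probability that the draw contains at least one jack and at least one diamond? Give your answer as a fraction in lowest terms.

There are C(52,6) = 20358520 possible draws.
By inclusion-exclusion on the complements, draws missing all jacks or all diamonds: C(48,6) + C(39,6) − C(36,6) = 12271512 + 3262623 − 1947792 = 13586343.
So draws with at least one of each: 20358520 − 13586343 = 6772177, probability 6772177/20358520.

6772177/20358520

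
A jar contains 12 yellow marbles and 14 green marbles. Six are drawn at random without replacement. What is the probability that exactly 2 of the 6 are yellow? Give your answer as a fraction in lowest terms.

There are C(26,6) = 230230 ways to choose 6 from 26.
Selections with exactly 2 yellow: choose 2 of the 12 yellow and 4 of the 14 green, C(12,2)·C(14,4) = 66·1001 = 66066.
Probability = 66066/230230 = 33/115.

33/115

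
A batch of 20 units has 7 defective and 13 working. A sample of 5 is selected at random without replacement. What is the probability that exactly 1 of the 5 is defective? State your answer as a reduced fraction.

5005/15504

There are C(20,5) = 15504 ways to choose 5 from 20.
Selections with exactly 1 defective: choose 1 of the 7 defective and 4 of the 13 working, C(7,1)·C(13,4) = 7·715 = 5005.
Probability = 5005/15504.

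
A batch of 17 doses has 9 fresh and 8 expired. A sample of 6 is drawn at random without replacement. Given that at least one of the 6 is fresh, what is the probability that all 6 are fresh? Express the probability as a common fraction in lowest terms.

1/147

Work in counts. Selections with at least one fresh: C(17,6) − C(8,6) = 12376 − 28 = 12348.
Of those, selections where all 6 are fresh: C(9,6) = 84.
Conditional probability = 84/12348 = 1/147.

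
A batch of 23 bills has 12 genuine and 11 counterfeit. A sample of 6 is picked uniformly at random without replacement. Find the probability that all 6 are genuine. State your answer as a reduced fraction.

There are C(23,6) = 100947 possible selections.
Selections with all genuine: C(12,6) = 924.
Probability = 924/100947 = 4/437.

4/437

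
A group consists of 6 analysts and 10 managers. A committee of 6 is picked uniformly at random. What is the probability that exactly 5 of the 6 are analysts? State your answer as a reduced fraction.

15/2002

The sample space is all 6-subsets of the 16: C(16,6) = 8008.
Selections with exactly 5 analysts: choose 5 of the 6 analysts and 1 of the 10 managers, C(6,5)·C(10,1) = 6·10 = 60.
Probability = 60/8008 = 15/2002.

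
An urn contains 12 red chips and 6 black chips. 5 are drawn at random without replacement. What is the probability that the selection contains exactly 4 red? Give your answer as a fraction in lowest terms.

165/476

There are C(18,5) = 8568 ways to choose 5 from 18.
Selections with exactly 4 red: choose 4 of the 12 red and 1 of the 6 black, C(12,4)·C(6,1) = 495·6 = 2970.
Probability = 2970/8568 = 165/476.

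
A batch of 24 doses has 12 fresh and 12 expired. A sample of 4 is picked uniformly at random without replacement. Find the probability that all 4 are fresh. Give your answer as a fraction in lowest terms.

There are C(24,4) = 10626 possible selections.
Selections with all fresh: C(12,4) = 495.
Probability = 495/10626 = 15/322.

15/322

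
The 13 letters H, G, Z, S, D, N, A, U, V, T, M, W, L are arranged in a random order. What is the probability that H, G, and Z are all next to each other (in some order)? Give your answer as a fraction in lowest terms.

1/26

There are 13! = 6227020800 arrangements.
Treat the three as one block: 11! placements × 3! orders within the block = 39916800·6 = 239500800.
Probability = 239500800/6227020800 = 1/26.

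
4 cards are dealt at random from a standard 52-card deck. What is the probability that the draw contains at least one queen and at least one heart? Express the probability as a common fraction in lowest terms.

There are C(52,4) = 270725 possible draws.
By inclusion-exclusion on the complements, draws missing all queens or all hearts: C(48,4) + C(39,4) − C(36,4) = 194580 + 82251 − 58905 = 217926.
So draws with at least one of each: 270725 − 217926 = 52799, probability 52799/270725.

52799/270725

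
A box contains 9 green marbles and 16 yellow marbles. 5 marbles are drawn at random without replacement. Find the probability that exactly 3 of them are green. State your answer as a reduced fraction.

The sample space is all 5-subsets of the 25: C(25,5) = 53130.
Selections with exactly 3 green: choose 3 of the 9 green and 2 of the 16 yellow, C(9,3)·C(16,2) = 84·120 = 10080.
Probability = 10080/53130 = 48/253.

48/253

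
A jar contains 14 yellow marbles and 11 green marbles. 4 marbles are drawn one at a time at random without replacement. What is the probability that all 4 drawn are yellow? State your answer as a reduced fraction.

Multiply the conditional probabilities at each draw: 14/25 · 13/24 · 12/23 · 11/22 = 24024/303600 = 91/1150.

91/1150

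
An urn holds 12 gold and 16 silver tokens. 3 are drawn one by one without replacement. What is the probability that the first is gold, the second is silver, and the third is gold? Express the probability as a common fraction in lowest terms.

Multiply the conditional probabilities at each draw: 12/28 · 16/27 · 11/26 = 2112/19656 = 88/819.

88/819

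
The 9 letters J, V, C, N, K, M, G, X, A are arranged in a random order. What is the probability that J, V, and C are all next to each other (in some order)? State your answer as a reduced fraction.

There are 9! = 362880 arrangements.
Treat the three as one block: 7! placements × 3! orders within the block = 5040·6 = 30240.
Probability = 30240/362880 = 1/12.

1/12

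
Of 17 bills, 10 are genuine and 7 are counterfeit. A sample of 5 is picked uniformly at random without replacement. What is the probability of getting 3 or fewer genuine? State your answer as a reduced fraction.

319/442

There are C(17,5) = 6188 ways to choose the 5.
Count the complement (more than 3 genuine): C(10,4)·C(7,1) + C(10,5)·C(7,0) = 1470 + 252 = 1722.
Probability = 1 − 1722/6188 = 4466/6188 = 319/442.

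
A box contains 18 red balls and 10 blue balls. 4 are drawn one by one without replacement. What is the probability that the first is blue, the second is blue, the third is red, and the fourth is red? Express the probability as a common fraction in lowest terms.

51/910

Multiply the conditional probabilities at each draw: 10/28 · 9/27 · 18/26 · 17/25 = 27540/491400 = 51/910.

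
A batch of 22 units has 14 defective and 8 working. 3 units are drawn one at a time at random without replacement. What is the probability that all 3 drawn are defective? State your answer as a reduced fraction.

13/55

Multiply the conditional probabilities at each draw: 14/22 · 13/21 · 12/20 = 2184/9240 = 13/55.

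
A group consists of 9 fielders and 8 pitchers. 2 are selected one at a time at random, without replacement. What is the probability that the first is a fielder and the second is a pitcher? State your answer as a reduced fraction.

Multiply the conditional probabilities at each draw: 9/17 · 8/16 = 72/272 = 9/34.

9/34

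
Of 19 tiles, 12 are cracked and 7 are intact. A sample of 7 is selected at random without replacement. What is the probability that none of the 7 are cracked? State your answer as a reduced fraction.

1/50388

There are C(19,7) = 50388 possible selections.
Selections with no cracked (all intact): C(7,7) = 1.
Probability = 1/50388.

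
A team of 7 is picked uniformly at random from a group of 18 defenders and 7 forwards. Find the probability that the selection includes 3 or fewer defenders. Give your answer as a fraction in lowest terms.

There are C(25,7) = 480700 ways to choose the 7.
Favorable selections (3 or fewer defenders): C(18,0)·C(7,7) + C(18,1)·C(7,6) + C(18,2)·C(7,5) + C(18,3)·C(7,4) = 1 + 126 + 3213 + 28560 = 31900.
Probability = 31900/480700 = 29/437.

29/437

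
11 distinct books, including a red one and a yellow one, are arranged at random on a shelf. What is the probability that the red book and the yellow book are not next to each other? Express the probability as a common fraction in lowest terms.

There are 11! = 39916800 arrangements.
Arrangements with the red book and the yellow book adjacent: 2·10! = 7257600.
So not adjacent: 39916800 − 7257600 = 32659200, probability 32659200/39916800 = 9/11.

9/11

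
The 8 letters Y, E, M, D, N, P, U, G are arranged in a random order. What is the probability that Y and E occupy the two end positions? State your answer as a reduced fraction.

1/28

There are 8! = 40320 arrangements.
Place Y and E at the ends in 2 ways, arrange the remaining 6 in 6! = 720 ways: 2·720 = 1440.
Probability = 1440/40320 = 1/28.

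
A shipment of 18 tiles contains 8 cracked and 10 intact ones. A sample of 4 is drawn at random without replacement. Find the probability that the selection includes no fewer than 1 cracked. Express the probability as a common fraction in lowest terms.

95/102

Total selections: C(18,4) = 3060.
The complement is all 4 are intact: C(10,4) = 210.
Probability = 1 − 210/3060 = 2850/3060 = 95/102.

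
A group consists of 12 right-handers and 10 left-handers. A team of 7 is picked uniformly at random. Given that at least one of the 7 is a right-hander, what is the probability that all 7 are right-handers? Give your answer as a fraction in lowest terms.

11/2367

Work in counts. Selections with at least one right-hander: C(22,7) − C(10,7) = 170544 − 120 = 170424.
Of those, selections where all 7 are right-handers: C(12,7) = 792.
Conditional probability = 792/170424 = 11/2367.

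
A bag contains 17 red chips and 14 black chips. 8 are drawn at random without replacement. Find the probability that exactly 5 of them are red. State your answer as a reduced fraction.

The sample space is all 8-subsets of the 31: C(31,8) = 7888725.
Selections with exactly 5 red: choose 5 of the 17 red and 3 of the 14 black, C(17,5)·C(14,3) = 6188·364 = 2252432.
Probability = 2252432/7888725 = 173264/606825.

173264/606825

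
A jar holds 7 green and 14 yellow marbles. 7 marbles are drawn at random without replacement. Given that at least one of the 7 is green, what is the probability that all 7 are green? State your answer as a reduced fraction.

Work in counts. Selections with at least one green: C(21,7) − C(14,7) = 116280 − 3432 = 112848.
Of those, selections where all 7 are green: C(7,7) = 1.
Conditional probability = 1/112848.

1/112848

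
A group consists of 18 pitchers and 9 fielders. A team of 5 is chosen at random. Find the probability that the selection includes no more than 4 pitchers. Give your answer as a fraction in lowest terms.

4009/4485

There are C(27,5) = 80730 ways to choose the 5.
The complement is exactly 5 pitchers: C(18,5)·C(9,0) = 8568.
Probability = 1 − 8568/80730 = 72162/80730 = 4009/4485.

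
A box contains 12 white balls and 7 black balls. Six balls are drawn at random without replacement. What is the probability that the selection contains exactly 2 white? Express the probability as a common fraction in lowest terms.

The sample space is all 6-subsets of the 19: C(19,6) = 27132.
Selections with exactly 2 white: choose 2 of the 12 white and 4 of the 7 black, C(12,2)·C(7,4) = 66·35 = 2310.
Probability = 2310/27132 = 55/646.

55/646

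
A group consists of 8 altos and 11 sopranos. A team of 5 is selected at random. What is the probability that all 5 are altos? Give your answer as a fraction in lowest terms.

14/2907

There are C(19,5) = 11628 possible selections.
Selections with all altos: C(8,5) = 56.
Probability = 56/11628 = 14/2907.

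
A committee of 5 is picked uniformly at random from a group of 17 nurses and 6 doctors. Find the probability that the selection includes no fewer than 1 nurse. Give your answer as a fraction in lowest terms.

There are C(23,5) = 33649 ways to choose the 5.
Favorable selections (no fewer than 1 nurse): C(17,1)·C(6,4) + C(17,2)·C(6,3) + C(17,3)·C(6,2) + C(17,4)·C(6,1) + C(17,5)·C(6,0) = 255 + 2720 + 10200 + 14280 + 6188 = 33643.
Probability = 33643/33649.

33643/33649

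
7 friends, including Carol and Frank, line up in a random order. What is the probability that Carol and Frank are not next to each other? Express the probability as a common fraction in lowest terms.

There are 7! = 5040 arrangements.
Arrangements with Carol and Frank adjacent: 2·6! = 1440.
So not adjacent: 5040 − 1440 = 3600, probability 3600/5040 = 5/7.

5/7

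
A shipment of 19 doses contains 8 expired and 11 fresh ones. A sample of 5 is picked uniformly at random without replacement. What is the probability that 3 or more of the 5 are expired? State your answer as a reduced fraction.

Total selections: C(19,5) = 11628.
Favorable selections (3 or more expired): C(8,3)·C(11,2) + C(8,4)·C(11,1) + C(8,5)·C(11,0) = 3080 + 770 + 56 = 3906.
Probability = 3906/11628 = 217/646.

217/646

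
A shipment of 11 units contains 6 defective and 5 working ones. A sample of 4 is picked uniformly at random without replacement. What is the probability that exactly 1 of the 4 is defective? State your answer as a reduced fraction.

2/11

Total number of selections: C(11,4) = 330.
Selections with exactly 1 defective: choose 1 of the 6 defective and 3 of the 5 working, C(6,1)·C(5,3) = 6·10 = 60.
Probability = 60/330 = 2/11.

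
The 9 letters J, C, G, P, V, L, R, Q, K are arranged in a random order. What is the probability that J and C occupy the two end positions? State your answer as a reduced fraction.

1/36

There are 9! = 362880 arrangements.
Place J and C at the ends in 2 ways, arrange the remaining 7 in 7! = 5040 ways: 2·5040 = 10080.
Probability = 10080/362880 = 1/36.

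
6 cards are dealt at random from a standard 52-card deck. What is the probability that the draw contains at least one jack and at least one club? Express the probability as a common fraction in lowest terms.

6772177/20358520

There are C(52,6) = 20358520 possible draws.
By inclusion-exclusion on the complements, draws missing all jacks or all clubs: C(48,6) + C(39,6) − C(36,6) = 12271512 + 3262623 − 1947792 = 13586343.
So draws with at least one of each: 20358520 − 13586343 = 6772177, probability 6772177/20358520.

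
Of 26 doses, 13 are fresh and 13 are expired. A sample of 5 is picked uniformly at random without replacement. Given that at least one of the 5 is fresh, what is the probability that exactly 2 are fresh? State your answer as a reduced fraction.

156/451

Work in counts. Selections with at least one fresh: C(26,5) − C(13,5) = 65780 − 1287 = 64493.
Of those, selections where exactly 2 are fresh: C(13,2)·C(13,3) = 78·286 = 22308.
Conditional probability = 22308/64493 = 156/451.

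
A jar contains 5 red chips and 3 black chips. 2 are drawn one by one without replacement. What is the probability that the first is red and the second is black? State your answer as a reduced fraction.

Multiply the conditional probabilities at each draw: 5/8 · 3/7 = 15/56.

15/56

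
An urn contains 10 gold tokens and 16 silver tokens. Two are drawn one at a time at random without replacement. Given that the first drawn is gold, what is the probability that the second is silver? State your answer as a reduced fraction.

16/25

After removing one gold, 25 remain: 9 gold and 16 silver.
So the probability the next is silver is 16/25.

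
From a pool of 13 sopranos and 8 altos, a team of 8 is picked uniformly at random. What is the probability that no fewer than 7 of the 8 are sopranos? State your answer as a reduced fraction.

143/1938

Total selections: C(21,8) = 203490.
Favorable selections (no fewer than 7 sopranos): C(13,7)·C(8,1) + C(13,8)·C(8,0) = 13728 + 1287 = 15015.
Probability = 15015/203490 = 143/1938.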